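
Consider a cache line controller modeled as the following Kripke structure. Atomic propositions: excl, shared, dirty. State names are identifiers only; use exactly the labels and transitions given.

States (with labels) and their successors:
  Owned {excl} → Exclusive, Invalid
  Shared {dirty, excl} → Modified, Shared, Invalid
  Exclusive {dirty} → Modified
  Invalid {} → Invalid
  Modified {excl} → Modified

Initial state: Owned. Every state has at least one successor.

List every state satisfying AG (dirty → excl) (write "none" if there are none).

States satisfying dirty → excl: {Owned, Shared, Invalid, Modified}.
States satisfying AG (dirty → excl): {Shared, Invalid, Modified}.

{Shared, Invalid, Modified}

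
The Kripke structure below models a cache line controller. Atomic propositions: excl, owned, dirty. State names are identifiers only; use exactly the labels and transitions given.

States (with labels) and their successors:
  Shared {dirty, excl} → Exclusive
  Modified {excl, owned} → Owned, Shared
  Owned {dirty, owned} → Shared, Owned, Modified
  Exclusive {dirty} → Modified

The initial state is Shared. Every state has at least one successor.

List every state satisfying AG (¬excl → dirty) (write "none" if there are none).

{Shared, Modified, Owned, Exclusive}

States satisfying ¬excl → dirty: {Shared, Modified, Owned, Exclusive}.
States satisfying AG (¬excl → dirty): {Shared, Modified, Owned, Exclusive}.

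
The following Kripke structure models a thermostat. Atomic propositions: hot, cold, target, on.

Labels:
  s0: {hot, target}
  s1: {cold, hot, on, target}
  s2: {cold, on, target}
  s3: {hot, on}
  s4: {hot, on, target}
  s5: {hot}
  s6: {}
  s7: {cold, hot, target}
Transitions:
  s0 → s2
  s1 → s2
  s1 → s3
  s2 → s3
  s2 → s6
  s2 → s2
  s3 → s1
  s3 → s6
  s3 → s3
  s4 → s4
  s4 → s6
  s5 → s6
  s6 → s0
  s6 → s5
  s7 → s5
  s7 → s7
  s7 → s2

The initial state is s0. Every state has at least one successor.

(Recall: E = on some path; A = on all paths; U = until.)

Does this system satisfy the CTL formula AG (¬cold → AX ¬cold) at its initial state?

States satisfying ¬cold → AX ¬cold: {s1, s2, s4, s5, s6, s7}.
States satisfying AG (¬cold → AX ¬cold): ∅.
s0 is reachable from s0 and violates ¬cold → AX ¬cold, so AG fails at s0.
s0 ∉ Sat(AG (¬cold → AX ¬cold)).

No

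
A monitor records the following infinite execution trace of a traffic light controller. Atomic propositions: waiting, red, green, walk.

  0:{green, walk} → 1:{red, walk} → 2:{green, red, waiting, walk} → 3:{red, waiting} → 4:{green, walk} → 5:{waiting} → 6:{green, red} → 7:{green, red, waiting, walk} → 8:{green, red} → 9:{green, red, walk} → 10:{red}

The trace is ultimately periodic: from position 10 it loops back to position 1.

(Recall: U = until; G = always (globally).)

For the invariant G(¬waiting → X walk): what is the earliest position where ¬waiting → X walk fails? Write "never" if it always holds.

Check ¬waiting → X walk at each position in order: 0 ✓, 1 ✓, 2 ✓, 3 ✓.
At position 4 the labels are {green, walk} and the next position 5 has {waiting}, so ¬waiting → X walk is false there. This is the first violation.

4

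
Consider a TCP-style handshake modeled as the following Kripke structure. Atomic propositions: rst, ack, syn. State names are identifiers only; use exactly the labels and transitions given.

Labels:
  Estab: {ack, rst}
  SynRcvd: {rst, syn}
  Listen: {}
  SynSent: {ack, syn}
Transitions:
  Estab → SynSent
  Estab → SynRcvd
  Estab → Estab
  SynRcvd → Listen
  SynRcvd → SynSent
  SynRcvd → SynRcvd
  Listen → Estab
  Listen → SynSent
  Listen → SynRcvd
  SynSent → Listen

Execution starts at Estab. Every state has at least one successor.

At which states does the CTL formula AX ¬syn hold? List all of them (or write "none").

States satisfying ¬syn: {Estab, Listen}.
States satisfying AX ¬syn: {SynSent}.

{SynSent}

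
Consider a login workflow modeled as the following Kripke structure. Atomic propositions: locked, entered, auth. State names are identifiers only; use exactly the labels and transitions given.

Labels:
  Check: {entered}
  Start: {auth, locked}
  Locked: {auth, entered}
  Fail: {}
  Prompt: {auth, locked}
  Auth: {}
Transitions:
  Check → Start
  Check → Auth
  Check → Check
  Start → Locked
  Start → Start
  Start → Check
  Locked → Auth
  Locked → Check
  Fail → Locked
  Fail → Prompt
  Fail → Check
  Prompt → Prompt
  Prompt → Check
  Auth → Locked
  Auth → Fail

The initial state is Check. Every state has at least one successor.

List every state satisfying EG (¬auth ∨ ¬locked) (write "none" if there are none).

States satisfying ¬auth ∨ ¬locked: {Check, Locked, Fail, Auth}.
States satisfying EG (¬auth ∨ ¬locked): {Check, Locked, Fail, Auth}.

{Check, Locked, Fail, Auth}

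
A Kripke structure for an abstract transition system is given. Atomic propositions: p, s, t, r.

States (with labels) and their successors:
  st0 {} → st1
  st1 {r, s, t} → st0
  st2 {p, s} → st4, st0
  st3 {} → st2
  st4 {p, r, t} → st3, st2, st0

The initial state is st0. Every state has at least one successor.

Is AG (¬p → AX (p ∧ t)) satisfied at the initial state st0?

States satisfying ¬p → AX (p ∧ t): {st2, st4}.
States satisfying AG (¬p → AX (p ∧ t)): ∅.
st0 is reachable from st0 and violates ¬p → AX (p ∧ t), so AG fails at st0.
st0 ∉ Sat(AG (¬p → AX (p ∧ t))).

Does not hold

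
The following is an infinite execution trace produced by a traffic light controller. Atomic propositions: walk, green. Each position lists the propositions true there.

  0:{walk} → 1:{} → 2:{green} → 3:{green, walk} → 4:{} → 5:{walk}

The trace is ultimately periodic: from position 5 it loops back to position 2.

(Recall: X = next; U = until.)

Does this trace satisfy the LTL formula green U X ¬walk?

Walking from position 0: X ¬walk first holds at position 0, and green holds at every earlier position along the way, so green U X ¬walk holds.

Satisfied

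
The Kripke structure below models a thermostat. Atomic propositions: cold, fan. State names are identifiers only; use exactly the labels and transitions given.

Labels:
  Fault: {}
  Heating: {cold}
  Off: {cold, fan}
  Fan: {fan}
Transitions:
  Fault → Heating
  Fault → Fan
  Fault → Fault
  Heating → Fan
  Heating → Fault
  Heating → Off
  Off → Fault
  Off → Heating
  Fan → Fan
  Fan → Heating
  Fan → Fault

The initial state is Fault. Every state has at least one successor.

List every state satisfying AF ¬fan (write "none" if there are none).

{Fault, Heating, Off}

States satisfying ¬fan: {Fault, Heating}.
States satisfying AF ¬fan: {Fault, Heating, Off}.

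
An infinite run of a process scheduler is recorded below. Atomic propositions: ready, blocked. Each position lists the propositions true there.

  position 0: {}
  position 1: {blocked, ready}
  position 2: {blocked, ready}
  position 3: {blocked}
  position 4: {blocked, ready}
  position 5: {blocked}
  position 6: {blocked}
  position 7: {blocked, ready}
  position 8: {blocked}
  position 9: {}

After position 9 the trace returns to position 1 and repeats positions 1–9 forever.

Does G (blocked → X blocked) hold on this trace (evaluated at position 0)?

blocked → X blocked must hold at every position from 0 onward. It fails at position 8, so G (blocked → X blocked) is false.
Positions where blocked holds: 1, 2, 3, 4, 5, 6, 7, 8.
Check X blocked at each: 1→ok, 2→ok, 3→ok, 4→ok, 5→ok, 6→ok, 7→ok, 8→fails.

Does not hold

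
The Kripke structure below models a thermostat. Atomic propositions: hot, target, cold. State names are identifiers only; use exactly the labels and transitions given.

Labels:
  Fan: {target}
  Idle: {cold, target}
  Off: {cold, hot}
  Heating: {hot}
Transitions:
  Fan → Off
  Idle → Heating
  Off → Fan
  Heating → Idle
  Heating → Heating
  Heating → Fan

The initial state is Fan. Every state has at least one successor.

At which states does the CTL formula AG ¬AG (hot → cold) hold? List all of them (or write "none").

none

States satisfying ¬AG (hot → cold): {Idle, Heating}.
States satisfying AG ¬AG (hot → cold): ∅.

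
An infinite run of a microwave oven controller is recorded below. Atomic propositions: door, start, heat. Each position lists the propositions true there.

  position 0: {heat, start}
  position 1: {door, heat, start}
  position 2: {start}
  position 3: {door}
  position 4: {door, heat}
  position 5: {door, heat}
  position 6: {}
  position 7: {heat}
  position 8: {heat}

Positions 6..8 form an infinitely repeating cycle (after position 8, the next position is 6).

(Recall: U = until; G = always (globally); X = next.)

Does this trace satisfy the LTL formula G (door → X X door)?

No

door → X X door must hold at every position from 0 onward. It fails at position 4, so G (door → X X door) is false.
Positions where door holds: 1, 3, 4, 5.
Check X X door at each: 1→ok, 3→ok, 4→fails, 5→fails.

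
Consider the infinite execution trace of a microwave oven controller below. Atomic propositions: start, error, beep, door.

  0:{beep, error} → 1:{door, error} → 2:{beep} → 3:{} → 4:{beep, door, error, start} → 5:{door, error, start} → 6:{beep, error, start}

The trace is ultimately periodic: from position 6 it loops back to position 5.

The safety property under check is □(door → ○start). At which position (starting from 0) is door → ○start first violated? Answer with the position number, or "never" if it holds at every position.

1

Check door → ○start at each position in order: 0 ✓.
At position 1 the labels are {door, error} and the next position 2 has {beep}, so door → ○start is false there. This is the first violation.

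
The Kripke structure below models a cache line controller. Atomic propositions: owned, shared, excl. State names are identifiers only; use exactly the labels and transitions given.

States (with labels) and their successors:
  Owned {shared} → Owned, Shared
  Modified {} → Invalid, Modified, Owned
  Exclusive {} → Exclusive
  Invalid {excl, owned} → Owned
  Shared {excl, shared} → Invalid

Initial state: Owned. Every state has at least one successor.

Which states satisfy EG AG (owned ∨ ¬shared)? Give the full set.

{Exclusive}

States satisfying AG (owned ∨ ¬shared): {Exclusive}.
States satisfying EG AG (owned ∨ ¬shared): {Exclusive}.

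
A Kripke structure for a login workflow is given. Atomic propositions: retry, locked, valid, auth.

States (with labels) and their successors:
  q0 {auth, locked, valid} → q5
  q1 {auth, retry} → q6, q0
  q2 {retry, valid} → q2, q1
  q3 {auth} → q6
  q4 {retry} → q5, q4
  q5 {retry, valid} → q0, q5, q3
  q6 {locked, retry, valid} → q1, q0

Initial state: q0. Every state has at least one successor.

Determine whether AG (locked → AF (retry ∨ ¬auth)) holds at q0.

Satisfied

States satisfying locked → AF (retry ∨ ¬auth): {q0, q1, q2, q3, q4, q5, q6}.
States satisfying AG (locked → AF (retry ∨ ¬auth)): {q0, q1, q2, q3, q4, q5, q6}.
Every state reachable from q0 satisfies locked → AF (retry ∨ ¬auth).
q0 ∈ Sat(AG (locked → AF (retry ∨ ¬auth))).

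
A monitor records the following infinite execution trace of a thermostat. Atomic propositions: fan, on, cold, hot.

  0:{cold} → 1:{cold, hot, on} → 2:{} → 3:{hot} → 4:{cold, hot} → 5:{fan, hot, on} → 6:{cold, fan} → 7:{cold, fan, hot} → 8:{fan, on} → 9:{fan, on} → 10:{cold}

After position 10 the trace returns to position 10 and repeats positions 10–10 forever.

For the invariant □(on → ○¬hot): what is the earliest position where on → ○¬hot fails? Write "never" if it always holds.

never

on → ○¬hot holds at every position 0..10, and those are all the positions the trace ever visits, so the invariant □(on → ○¬hot) is never violated.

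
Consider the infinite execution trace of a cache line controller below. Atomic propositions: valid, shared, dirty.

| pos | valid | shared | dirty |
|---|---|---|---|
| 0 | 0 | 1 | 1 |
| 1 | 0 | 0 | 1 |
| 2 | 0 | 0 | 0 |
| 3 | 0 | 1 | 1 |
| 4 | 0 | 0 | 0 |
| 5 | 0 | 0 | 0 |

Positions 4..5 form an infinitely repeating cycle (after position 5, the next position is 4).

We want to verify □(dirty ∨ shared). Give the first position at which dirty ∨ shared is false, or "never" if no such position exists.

Check dirty ∨ shared at each position in order: 0 ✓, 1 ✓.
At position 2 the labels are {}, so dirty ∨ shared is false there. This is the first violation.

2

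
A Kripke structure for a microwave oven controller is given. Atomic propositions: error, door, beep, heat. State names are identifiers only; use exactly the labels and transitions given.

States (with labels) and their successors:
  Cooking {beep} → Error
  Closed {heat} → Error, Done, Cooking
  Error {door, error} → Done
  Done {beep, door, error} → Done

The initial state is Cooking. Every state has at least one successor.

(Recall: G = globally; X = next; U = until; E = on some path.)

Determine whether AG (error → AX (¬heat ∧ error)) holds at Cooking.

States satisfying error → AX (¬heat ∧ error): {Cooking, Closed, Error, Done}.
States satisfying AG (error → AX (¬heat ∧ error)): {Cooking, Closed, Error, Done}.
Every state reachable from Cooking satisfies error → AX (¬heat ∧ error).
Cooking ∈ Sat(AG (error → AX (¬heat ∧ error))).

Yes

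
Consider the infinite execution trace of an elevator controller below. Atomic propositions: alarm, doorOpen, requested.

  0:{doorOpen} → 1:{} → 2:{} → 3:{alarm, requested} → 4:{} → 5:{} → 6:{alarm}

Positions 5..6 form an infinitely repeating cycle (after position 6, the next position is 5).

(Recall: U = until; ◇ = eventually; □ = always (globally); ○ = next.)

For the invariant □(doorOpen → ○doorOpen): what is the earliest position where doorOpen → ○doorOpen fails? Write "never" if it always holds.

At position 0 the labels are {doorOpen} and the next position 1 has {}, so doorOpen → ○doorOpen is false there. This is the first violation.

0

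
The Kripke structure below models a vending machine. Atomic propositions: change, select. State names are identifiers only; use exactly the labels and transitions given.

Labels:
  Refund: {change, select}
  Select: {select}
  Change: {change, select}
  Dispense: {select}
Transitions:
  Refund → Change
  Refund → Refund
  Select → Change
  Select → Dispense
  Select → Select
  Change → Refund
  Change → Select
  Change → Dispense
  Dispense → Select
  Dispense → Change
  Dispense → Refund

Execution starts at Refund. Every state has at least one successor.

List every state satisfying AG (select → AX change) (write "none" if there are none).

States satisfying select → AX change: {Refund}.
States satisfying AG (select → AX change): ∅.

none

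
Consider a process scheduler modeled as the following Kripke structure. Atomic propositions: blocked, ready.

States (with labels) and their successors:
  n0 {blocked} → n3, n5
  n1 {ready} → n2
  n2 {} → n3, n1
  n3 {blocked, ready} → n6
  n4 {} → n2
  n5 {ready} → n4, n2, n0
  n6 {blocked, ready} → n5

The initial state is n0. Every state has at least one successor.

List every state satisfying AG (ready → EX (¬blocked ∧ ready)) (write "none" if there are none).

States satisfying ready → EX (¬blocked ∧ ready): {n0, n2, n4, n6}.
States satisfying AG (ready → EX (¬blocked ∧ ready)): ∅.

none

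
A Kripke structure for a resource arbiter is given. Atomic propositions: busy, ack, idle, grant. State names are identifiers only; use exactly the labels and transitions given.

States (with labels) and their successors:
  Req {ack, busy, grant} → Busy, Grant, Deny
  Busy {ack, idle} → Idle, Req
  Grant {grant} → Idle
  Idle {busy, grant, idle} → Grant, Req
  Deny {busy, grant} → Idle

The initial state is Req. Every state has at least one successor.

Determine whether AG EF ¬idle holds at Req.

States satisfying EF ¬idle: {Req, Busy, Grant, Idle, Deny}.
States satisfying AG EF ¬idle: {Req, Busy, Grant, Idle, Deny}.
Every state reachable from Req satisfies EF ¬idle.
Req ∈ Sat(AG EF ¬idle).

Yes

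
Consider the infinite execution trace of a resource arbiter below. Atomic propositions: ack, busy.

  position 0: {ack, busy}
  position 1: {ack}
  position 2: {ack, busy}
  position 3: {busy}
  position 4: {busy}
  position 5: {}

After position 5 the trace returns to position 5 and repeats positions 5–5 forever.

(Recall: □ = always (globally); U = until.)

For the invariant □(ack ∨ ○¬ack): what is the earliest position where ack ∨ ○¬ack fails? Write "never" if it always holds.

ack ∨ ○¬ack holds at every position 0..5, and those are all the positions the trace ever visits, so the invariant □(ack ∨ ○¬ack) is never violated.

never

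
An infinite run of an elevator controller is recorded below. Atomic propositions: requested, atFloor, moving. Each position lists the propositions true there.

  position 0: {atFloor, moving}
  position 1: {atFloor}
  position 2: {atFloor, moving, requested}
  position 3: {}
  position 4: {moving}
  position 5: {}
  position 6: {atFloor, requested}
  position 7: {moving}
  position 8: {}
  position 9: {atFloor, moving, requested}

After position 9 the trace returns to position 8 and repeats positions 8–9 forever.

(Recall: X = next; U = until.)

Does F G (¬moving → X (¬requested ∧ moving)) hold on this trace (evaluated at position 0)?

G (¬moving → X (¬requested ∧ moving)) is false at every position 0..9, so it never becomes true and F G (¬moving → X (¬requested ∧ moving)) fails.

No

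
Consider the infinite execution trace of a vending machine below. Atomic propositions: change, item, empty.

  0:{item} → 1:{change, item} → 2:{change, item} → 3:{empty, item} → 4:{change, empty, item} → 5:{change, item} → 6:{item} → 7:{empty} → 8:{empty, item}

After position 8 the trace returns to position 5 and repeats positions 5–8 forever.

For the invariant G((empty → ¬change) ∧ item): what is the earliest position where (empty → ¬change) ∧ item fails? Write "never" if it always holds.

4

Check (empty → ¬change) ∧ item at each position in order: 0 ✓, 1 ✓, 2 ✓, 3 ✓.
At position 4 the labels are {change, empty, item}, so (empty → ¬change) ∧ item is false there. This is the first violation.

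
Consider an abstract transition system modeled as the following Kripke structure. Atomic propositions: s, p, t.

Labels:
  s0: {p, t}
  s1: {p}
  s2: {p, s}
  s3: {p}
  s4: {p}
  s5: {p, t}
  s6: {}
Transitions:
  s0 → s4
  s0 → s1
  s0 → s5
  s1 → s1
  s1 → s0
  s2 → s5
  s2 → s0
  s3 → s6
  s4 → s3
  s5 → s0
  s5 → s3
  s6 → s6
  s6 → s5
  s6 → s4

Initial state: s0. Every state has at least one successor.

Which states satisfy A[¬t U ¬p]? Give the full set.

{s3, s4, s6}

States satisfying ¬t: {s1, s2, s3, s4, s6}.
States satisfying ¬p: {s6}.
States satisfying A[¬t U ¬p]: {s3, s4, s6}.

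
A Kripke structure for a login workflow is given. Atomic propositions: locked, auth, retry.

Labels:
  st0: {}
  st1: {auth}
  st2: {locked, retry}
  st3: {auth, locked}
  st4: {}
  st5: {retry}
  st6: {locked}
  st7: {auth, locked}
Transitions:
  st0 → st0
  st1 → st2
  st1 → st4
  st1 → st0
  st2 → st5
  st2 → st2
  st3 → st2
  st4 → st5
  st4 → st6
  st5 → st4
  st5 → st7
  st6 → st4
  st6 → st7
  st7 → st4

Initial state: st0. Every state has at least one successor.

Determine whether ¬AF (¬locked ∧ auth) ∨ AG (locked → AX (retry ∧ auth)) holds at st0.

Yes

States satisfying ¬locked ∧ auth: {st1}.
States satisfying AF (¬locked ∧ auth): {st1}.
States satisfying ¬AF (¬locked ∧ auth): {st0, st2, st3, st4, st5, st6, st7}.
States satisfying locked → AX (retry ∧ auth): {st0, st1, st4, st5}.
States satisfying AG (locked → AX (retry ∧ auth)): {st0}.
States satisfying ¬AF (¬locked ∧ auth) ∨ AG (locked → AX (retry ∧ auth)): {st0, st2, st3, st4, st5, st6, st7}.
st0 ∈ Sat(¬AF (¬locked ∧ auth) ∨ AG (locked → AX (retry ∧ auth))).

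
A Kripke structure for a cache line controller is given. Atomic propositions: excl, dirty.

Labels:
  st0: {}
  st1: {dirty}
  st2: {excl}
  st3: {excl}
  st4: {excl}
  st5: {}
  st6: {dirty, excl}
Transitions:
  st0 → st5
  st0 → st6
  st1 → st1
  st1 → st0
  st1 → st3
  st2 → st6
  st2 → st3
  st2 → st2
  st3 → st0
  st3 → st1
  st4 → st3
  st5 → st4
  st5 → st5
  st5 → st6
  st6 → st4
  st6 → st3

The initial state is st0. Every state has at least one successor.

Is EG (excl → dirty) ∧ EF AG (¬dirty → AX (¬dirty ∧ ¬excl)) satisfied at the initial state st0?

No

States satisfying excl → dirty: {st0, st1, st5, st6}.
States satisfying EG (excl → dirty): {st0, st1, st5}.
States satisfying AG (¬dirty → AX (¬dirty ∧ ¬excl)): ∅.
States satisfying EF AG (¬dirty → AX (¬dirty ∧ ¬excl)): ∅.
States satisfying EG (excl → dirty) ∧ EF AG (¬dirty → AX (¬dirty ∧ ¬excl)): ∅.
st0 ∉ Sat(EG (excl → dirty) ∧ EF AG (¬dirty → AX (¬dirty ∧ ¬excl))).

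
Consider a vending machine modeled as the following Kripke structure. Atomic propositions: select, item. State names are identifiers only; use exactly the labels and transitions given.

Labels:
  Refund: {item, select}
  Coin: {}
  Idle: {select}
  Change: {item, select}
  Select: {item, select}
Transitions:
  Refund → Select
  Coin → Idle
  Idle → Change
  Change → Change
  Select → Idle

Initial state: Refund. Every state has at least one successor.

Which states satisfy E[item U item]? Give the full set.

States satisfying item: {Refund, Change, Select}.
States satisfying E[item U item]: {Refund, Change, Select}.

{Refund, Change, Select}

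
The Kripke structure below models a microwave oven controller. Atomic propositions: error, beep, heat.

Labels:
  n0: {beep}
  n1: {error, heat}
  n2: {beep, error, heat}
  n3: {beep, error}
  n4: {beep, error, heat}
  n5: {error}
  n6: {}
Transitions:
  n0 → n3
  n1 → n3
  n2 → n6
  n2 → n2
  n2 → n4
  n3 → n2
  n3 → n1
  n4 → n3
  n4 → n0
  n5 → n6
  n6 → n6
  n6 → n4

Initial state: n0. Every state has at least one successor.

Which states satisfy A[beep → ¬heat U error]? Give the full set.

{n0, n1, n2, n3, n4, n5}

States satisfying beep → ¬heat: {n0, n1, n3, n5, n6}.
States satisfying error: {n1, n2, n3, n4, n5}.
States satisfying A[beep → ¬heat U error]: {n0, n1, n2, n3, n4, n5}.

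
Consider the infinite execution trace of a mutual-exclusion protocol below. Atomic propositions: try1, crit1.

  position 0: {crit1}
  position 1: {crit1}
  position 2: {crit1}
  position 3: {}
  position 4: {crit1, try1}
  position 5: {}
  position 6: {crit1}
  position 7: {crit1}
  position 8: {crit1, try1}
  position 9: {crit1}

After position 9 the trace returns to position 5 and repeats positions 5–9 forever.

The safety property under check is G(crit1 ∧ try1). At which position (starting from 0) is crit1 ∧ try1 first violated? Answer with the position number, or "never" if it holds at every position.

At position 0 the labels are {crit1}, so crit1 ∧ try1 is false there. This is the first violation.

0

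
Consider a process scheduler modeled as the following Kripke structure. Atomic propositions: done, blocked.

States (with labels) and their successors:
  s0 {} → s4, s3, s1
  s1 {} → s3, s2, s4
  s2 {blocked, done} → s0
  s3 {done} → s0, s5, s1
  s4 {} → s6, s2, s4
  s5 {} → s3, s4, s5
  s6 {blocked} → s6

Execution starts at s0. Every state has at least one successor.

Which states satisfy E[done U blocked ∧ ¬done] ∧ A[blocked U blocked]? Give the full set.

{s6}

States satisfying done: {s2, s3}.
States satisfying blocked ∧ ¬done: {s6}.
States satisfying E[done U blocked ∧ ¬done]: {s6}.
States satisfying blocked: {s2, s6}.
States satisfying A[blocked U blocked]: {s2, s6}.
States satisfying E[done U blocked ∧ ¬done] ∧ A[blocked U blocked]: {s6}.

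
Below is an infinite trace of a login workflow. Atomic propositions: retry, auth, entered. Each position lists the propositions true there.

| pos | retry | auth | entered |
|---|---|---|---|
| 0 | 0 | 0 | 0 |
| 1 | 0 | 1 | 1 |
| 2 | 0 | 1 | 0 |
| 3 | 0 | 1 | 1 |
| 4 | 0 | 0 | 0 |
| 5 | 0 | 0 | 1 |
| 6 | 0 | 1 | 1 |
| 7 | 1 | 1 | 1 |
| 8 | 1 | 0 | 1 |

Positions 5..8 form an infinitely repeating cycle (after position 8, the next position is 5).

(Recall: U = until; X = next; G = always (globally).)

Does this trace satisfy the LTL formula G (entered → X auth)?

Violated

entered → X auth must hold at every position from 0 onward. It fails at position 3, so G (entered → X auth) is false.
Positions where entered holds: 1, 3, 5, 6, 7, 8.
Check X auth at each: 1→ok, 3→fails, 5→ok, 6→ok, 7→fails, 8→fails.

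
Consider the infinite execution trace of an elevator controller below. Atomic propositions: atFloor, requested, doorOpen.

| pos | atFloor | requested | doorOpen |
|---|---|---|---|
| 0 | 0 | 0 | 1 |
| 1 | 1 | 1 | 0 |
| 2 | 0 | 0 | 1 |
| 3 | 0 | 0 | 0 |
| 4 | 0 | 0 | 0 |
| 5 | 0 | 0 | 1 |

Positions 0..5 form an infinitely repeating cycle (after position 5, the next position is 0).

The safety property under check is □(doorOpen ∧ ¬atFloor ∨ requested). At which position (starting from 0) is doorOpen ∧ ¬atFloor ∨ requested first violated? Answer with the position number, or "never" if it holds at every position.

Check doorOpen ∧ ¬atFloor ∨ requested at each position in order: 0 ✓, 1 ✓, 2 ✓.
At position 3 the labels are {}, so doorOpen ∧ ¬atFloor ∨ requested is false there. This is the first violation.

3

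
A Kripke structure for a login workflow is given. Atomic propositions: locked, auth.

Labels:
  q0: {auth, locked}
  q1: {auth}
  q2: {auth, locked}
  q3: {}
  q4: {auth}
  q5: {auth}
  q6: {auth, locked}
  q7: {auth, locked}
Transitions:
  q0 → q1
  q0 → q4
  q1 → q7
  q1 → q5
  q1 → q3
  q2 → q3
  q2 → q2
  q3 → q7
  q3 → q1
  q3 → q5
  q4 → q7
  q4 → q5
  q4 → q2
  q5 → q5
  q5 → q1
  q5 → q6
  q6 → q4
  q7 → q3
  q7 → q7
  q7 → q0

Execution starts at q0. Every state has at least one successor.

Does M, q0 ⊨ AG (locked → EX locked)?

States satisfying locked → EX locked: {q1, q2, q3, q4, q5, q7}.
States satisfying AG (locked → EX locked): ∅.
q0 is reachable from q0 and violates locked → EX locked, so AG fails at q0.
q0 ∉ Sat(AG (locked → EX locked)).

No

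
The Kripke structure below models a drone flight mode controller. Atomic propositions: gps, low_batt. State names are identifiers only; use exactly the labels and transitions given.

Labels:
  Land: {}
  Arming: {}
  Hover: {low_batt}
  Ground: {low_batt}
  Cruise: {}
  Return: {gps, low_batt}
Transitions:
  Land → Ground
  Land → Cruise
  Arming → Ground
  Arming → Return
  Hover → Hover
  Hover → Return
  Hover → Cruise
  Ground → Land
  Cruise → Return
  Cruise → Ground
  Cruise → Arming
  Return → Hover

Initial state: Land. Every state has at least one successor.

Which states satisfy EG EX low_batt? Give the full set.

States satisfying EX low_batt: {Land, Arming, Hover, Cruise, Return}.
States satisfying EG EX low_batt: {Land, Arming, Hover, Cruise, Return}.

{Land, Arming, Hover, Cruise, Return}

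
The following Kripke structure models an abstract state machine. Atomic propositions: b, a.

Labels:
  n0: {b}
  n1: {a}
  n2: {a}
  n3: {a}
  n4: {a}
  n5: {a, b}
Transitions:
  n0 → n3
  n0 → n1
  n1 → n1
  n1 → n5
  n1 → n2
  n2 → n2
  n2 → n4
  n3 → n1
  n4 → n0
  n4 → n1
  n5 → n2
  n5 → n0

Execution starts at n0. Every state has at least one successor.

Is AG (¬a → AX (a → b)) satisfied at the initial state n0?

Violated

States satisfying ¬a → AX (a → b): {n1, n2, n3, n4, n5}.
States satisfying AG (¬a → AX (a → b)): ∅.
n0 is reachable from n0 and violates ¬a → AX (a → b), so AG fails at n0.
n0 ∉ Sat(AG (¬a → AX (a → b))).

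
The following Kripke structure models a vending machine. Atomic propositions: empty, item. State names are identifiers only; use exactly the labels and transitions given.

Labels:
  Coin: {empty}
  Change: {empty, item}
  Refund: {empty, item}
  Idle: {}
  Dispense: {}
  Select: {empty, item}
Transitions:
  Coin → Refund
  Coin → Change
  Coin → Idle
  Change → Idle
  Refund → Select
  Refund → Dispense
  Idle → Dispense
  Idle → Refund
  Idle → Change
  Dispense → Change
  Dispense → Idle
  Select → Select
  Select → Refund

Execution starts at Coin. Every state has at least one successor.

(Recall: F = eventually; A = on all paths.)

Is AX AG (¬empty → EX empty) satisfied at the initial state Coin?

Satisfied

States satisfying AG (¬empty → EX empty): {Coin, Change, Refund, Idle, Dispense, Select}.
States satisfying AX AG (¬empty → EX empty): {Coin, Change, Refund, Idle, Dispense, Select}.
Coin ∈ Sat(AX AG (¬empty → EX empty)).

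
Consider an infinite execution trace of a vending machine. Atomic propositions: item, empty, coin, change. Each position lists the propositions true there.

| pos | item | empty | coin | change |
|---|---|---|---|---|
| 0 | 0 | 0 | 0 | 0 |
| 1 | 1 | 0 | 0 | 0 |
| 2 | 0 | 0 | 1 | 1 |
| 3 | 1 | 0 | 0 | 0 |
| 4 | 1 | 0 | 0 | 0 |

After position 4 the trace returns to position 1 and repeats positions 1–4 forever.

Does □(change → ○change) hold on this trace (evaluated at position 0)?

Does not hold

change → ○change must hold at every position from 0 onward. It fails at position 2, so □(change → ○change) is false.
Positions where change holds: 2.
Check ○change at each: 2→fails.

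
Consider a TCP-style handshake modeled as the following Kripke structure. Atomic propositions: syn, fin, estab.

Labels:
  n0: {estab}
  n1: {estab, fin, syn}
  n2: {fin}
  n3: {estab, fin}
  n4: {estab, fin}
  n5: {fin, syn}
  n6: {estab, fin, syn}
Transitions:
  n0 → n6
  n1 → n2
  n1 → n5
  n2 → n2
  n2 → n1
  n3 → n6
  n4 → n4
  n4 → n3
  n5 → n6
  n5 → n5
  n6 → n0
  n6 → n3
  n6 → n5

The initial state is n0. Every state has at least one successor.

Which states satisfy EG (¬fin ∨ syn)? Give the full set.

{n0, n1, n5, n6}

States satisfying ¬fin ∨ syn: {n0, n1, n5, n6}.
States satisfying EG (¬fin ∨ syn): {n0, n1, n5, n6}.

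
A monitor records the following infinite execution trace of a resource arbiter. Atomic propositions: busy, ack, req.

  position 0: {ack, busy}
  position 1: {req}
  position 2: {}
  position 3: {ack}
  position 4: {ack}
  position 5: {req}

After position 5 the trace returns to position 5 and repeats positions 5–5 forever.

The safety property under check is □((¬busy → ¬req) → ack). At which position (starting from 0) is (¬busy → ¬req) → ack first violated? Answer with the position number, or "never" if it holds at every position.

Check (¬busy → ¬req) → ack at each position in order: 0 ✓, 1 ✓.
At position 2 the labels are {}, so (¬busy → ¬req) → ack is false there. This is the first violation.

2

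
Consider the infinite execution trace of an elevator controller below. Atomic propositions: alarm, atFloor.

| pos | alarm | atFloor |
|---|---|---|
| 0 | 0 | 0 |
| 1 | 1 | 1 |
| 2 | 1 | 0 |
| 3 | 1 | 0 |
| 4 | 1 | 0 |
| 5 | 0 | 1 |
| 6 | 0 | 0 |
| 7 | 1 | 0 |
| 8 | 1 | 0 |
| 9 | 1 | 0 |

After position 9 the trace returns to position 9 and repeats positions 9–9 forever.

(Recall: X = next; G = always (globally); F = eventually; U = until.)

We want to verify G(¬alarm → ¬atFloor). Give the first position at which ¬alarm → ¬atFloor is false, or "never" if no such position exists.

5

Check ¬alarm → ¬atFloor at each position in order: 0 ✓, 1 ✓, 2 ✓, 3 ✓, 4 ✓.
At position 5 the labels are {atFloor}, so ¬alarm → ¬atFloor is false there. This is the first violation.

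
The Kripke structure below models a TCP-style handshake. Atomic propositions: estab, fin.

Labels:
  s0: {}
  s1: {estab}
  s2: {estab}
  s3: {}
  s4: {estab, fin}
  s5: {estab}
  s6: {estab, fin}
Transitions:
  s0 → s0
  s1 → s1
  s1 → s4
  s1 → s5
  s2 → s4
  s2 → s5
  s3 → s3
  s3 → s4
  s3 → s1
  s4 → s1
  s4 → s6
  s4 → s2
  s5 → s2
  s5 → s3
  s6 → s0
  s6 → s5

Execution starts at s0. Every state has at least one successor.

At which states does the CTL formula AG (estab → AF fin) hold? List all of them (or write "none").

{s0}

States satisfying estab → AF fin: {s0, s3, s4, s6}.
States satisfying AG (estab → AF fin): {s0}.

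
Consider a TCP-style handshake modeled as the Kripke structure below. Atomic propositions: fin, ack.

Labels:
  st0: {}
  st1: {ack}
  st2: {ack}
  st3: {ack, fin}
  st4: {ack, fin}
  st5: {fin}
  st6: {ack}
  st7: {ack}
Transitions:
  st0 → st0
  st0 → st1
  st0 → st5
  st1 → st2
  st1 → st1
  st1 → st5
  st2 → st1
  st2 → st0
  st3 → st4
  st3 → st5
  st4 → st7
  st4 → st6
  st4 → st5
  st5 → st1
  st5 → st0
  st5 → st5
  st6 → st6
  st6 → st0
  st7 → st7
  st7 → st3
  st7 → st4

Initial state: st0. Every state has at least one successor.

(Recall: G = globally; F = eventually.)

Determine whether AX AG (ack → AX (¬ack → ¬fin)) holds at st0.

States satisfying AG (ack → AX (¬ack → ¬fin)): ∅.
States satisfying AX AG (ack → AX (¬ack → ¬fin)): ∅.
st0 ∉ Sat(AX AG (ack → AX (¬ack → ¬fin))).

Does not hold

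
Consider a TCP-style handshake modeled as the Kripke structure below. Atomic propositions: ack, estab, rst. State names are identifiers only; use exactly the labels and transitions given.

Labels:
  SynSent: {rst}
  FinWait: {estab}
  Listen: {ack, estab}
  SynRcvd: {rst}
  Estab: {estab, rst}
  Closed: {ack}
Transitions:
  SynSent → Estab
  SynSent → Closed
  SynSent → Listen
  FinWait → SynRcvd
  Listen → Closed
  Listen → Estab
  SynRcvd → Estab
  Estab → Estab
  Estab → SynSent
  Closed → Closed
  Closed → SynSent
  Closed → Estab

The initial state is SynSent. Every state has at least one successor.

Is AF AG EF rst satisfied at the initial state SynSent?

Satisfied

States satisfying AG EF rst: {SynSent, FinWait, Listen, SynRcvd, Estab, Closed}.
States satisfying AF AG EF rst: {SynSent, FinWait, Listen, SynRcvd, Estab, Closed}.
SynSent ∈ Sat(AF AG EF rst).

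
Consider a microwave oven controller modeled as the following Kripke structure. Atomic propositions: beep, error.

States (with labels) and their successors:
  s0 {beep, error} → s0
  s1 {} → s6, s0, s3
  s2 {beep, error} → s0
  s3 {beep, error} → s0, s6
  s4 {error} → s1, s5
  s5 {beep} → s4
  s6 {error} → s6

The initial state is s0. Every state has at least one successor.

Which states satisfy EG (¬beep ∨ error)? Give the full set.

{s0, s1, s2, s3, s4, s6}

States satisfying ¬beep ∨ error: {s0, s1, s2, s3, s4, s6}.
States satisfying EG (¬beep ∨ error): {s0, s1, s2, s3, s4, s6}.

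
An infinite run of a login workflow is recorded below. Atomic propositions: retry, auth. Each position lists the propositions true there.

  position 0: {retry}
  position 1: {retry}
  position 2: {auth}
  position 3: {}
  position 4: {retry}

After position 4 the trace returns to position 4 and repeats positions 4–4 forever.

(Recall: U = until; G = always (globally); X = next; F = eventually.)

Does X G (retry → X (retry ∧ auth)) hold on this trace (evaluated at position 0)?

The position after 0 is 1; G (retry → X (retry ∧ auth)) is false there.

Does not hold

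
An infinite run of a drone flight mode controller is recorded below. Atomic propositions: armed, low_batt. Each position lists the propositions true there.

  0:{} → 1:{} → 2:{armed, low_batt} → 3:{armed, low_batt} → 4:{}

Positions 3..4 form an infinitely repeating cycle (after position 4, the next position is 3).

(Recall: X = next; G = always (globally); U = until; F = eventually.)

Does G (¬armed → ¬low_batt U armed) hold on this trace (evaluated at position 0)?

¬armed → ¬low_batt U armed holds at every position 0..4, and those are all positions ever visited, so G (¬armed → ¬low_batt U armed) holds.
Positions where ¬armed holds: 0, 1, 4.
Check ¬low_batt U armed at each: 0→ok, 1→ok, 4→ok.

Holds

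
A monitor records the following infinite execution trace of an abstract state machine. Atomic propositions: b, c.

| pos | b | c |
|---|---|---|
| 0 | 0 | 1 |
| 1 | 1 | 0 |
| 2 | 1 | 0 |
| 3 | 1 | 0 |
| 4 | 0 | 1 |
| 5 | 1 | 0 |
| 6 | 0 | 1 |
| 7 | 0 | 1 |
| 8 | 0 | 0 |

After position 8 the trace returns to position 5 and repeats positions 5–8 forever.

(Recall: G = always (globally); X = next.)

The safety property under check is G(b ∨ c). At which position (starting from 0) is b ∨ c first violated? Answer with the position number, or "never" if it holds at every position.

Check b ∨ c at each position in order: 0 ✓, 1 ✓, 2 ✓, 3 ✓, 4 ✓, 5 ✓, 6 ✓, 7 ✓.
At position 8 the labels are {}, so b ∨ c is false there. This is the first violation.

8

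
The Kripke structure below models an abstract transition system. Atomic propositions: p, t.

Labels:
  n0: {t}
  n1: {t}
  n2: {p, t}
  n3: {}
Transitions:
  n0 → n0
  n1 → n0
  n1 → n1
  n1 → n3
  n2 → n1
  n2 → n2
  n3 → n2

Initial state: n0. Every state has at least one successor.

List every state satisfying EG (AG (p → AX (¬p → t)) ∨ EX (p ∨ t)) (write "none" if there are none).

{n0, n1, n2, n3}

States satisfying AG (p → AX (¬p → t)) ∨ EX (p ∨ t): {n0, n1, n2, n3}.
States satisfying EG (AG (p → AX (¬p → t)) ∨ EX (p ∨ t)): {n0, n1, n2, n3}.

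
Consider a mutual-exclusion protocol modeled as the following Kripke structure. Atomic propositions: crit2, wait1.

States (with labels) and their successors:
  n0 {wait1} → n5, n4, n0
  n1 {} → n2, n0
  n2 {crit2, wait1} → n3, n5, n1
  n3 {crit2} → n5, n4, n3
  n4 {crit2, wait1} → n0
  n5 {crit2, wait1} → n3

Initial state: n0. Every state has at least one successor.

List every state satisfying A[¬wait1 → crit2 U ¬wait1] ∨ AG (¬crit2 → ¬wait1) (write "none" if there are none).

{n1, n2, n3, n5}

States satisfying ¬wait1 → crit2: {n0, n2, n3, n4, n5}.
States satisfying ¬wait1: {n1, n3}.
States satisfying A[¬wait1 → crit2 U ¬wait1]: {n1, n2, n3, n5}.
States satisfying ¬crit2 → ¬wait1: {n1, n2, n3, n4, n5}.
States satisfying AG (¬crit2 → ¬wait1): ∅.
States satisfying A[¬wait1 → crit2 U ¬wait1] ∨ AG (¬crit2 → ¬wait1): {n1, n2, n3, n5}.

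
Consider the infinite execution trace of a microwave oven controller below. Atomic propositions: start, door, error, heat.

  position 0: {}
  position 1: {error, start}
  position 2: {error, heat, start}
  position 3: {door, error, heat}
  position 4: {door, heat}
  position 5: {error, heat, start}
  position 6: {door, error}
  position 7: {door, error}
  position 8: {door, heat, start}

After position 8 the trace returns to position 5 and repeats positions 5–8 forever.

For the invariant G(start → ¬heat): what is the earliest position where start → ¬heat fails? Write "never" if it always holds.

Check start → ¬heat at each position in order: 0 ✓, 1 ✓.
At position 2 the labels are {error, heat, start}, so start → ¬heat is false there. This is the first violation.

2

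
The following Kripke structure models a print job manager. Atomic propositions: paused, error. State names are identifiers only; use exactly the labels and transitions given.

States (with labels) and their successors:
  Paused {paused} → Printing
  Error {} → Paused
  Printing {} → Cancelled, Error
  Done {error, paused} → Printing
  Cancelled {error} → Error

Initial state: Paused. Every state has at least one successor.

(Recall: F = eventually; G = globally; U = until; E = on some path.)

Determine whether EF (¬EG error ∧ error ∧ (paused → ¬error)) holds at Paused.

Holds

States satisfying ¬EG error ∧ error ∧ (paused → ¬error): {Cancelled}.
States satisfying EF (¬EG error ∧ error ∧ (paused → ¬error)): {Paused, Error, Printing, Done, Cancelled}.
Some path from Paused reaches a state where ¬EG error ∧ error ∧ (paused → ¬error) holds.
Paused ∈ Sat(EF (¬EG error ∧ error ∧ (paused → ¬error))).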